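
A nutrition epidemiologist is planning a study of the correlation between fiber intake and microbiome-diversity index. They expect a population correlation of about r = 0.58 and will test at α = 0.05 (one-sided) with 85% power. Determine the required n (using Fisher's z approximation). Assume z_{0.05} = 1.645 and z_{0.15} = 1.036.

n = 20

Fisher's z: C = ½·ln((1+r)/(1−r)) = ½·ln(3.7619) = 0.6625.
n = ((z_{α} + z_β)/C)² + 3.
(1.645 + 1.036) / 0.6625 = 2.681 / 0.6625 = 4.047.
n = 4.047² + 3 = 16.38 + 3 = 19.4.
Round up.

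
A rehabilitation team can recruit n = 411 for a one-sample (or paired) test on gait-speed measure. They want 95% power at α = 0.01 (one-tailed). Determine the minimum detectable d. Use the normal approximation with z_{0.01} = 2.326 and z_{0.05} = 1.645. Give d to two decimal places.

d_min ≈ 0.20

For a single sample (or paired design) of n = 411: d_min = (z_{α} + z_β)/√n.
z-sum = 2.326 + 1.645 = 3.971.
d_min = 3.971 / √411 = 3.971 / 20.273 = 0.196.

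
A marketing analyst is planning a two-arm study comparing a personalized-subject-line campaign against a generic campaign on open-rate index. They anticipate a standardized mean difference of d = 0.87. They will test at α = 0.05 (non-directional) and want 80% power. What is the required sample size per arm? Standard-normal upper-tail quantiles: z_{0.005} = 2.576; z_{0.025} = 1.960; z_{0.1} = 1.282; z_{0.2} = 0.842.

For two independent groups with equal n: n = 2·((z_{α/2} + z_β) / d)².
z_{α/2} + z_β = 1.960 + 0.842 = 2.802.
n = 2 × (2.802 / 0.87)² = 2 × 3.221² = 2 × 10.37 = 20.7.
Round up to the next whole participant.

n = 21 per group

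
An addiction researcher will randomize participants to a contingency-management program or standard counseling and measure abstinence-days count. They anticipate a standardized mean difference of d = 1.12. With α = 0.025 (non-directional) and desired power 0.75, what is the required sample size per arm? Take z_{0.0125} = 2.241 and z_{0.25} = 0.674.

For two independent groups with equal n: n = 2·((z_{α/2} + z_β) / d)².
z_{α/2} + z_β = 2.241 + 0.674 = 2.915.
n = 2 × (2.915 / 1.12)² = 2 × 2.603² = 2 × 6.77 = 13.5.
Round up to the next whole participant.

n = 14 per group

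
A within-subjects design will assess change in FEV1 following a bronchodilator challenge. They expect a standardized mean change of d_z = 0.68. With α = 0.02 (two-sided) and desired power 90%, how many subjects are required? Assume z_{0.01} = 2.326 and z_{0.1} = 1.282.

For a paired (one-sample on differences) test: n = ((z_{α/2} + z_β) / d)².
z_{α/2} + z_β = 2.326 + 1.282 = 3.608.
n = (3.608 / 0.68)² = 5.306² = 28.15.
Round up.

n = 29 pairs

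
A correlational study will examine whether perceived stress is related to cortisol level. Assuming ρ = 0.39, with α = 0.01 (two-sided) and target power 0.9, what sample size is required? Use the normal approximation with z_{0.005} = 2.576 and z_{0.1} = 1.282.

Fisher's z: C = ½·ln((1+r)/(1−r)) = ½·ln(2.2787) = 0.4118.
n = ((z_{α/2} + z_β)/C)² + 3.
(2.576 + 1.282) / 0.4118 = 3.858 / 0.4118 = 9.369.
n = 9.369² + 3 = 87.77 + 3 = 90.8.
Round up.

n = 91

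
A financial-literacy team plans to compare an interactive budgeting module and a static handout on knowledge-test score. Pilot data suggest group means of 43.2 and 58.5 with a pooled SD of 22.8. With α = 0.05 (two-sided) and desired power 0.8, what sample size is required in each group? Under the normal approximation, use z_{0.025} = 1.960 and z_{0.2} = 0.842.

n = 35 per group

Cohen's d = |M₁ − M₂| / SD_pooled = |43.2 − 58.5| / 22.8 = 15.3 / 22.8 = 0.671.
For two independent groups with equal n: n = 2·((z_{α/2} + z_β) / d)².
z_{α/2} + z_β = 1.960 + 0.842 = 2.802.
n = 2 × (2.802 / 0.671)² = 2 × 4.176² = 2 × 17.44 = 34.9.
Round up to the next whole participant.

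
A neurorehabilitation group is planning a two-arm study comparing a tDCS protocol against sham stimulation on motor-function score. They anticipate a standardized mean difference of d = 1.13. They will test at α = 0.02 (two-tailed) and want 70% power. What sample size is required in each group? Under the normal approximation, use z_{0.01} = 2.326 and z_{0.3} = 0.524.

For two independent groups with equal n: n = 2·((z_{α/2} + z_β) / d)².
z_{α/2} + z_β = 2.326 + 0.524 = 2.850.
n = 2 × (2.850 / 1.13)² = 2 × 2.522² = 2 × 6.36 = 12.7.
Round up to the next whole participant.

n = 13 per group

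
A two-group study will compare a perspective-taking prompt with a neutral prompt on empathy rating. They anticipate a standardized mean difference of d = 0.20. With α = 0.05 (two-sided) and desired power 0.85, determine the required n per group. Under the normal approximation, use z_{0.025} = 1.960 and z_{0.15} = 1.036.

For two independent groups with equal n: n = 2·((z_{α/2} + z_β) / d)².
z_{α/2} + z_β = 1.960 + 1.036 = 2.996.
n = 2 × (2.996 / 0.20)² = 2 × 14.980² = 2 × 224.40 = 448.8.
Round up to the next whole participant.

n = 449 per group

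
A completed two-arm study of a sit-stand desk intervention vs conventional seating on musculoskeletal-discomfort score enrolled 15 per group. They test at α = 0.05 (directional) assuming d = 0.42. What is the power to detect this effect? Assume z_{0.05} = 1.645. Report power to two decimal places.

For two equal groups, power = Φ(d·√(n/2) − z_{α}).
d·√(n/2) = 0.42 × √(15/2) = 0.42 × 2.739 = 1.150.
z_β = 1.150 − 1.645 = -0.495.
Power = Φ(-0.495) = 0.310.

power ≈ 0.31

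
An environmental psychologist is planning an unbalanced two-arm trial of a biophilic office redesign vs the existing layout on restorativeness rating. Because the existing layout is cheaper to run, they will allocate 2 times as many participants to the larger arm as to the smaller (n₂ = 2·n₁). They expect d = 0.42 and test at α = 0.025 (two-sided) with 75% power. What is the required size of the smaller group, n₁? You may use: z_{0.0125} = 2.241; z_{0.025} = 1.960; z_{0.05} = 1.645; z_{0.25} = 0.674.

With allocation ratio k = n₂/n₁ = 2, Var(x̄₁−x̄₂) = σ²(1/n₁ + 1/(k·n₁)) = σ²·(k+1)/(k·n₁).
So n₁ = (1 + 1/k)·((z_{α/2} + z_β)/d)² = 1.500 × (2.915/0.42)².
n₁ = 1.500 × 48.17 = 72.3.
Round up: n₁ = 73, giving n₂ = 2 × 73 = 146.

n₁ = 73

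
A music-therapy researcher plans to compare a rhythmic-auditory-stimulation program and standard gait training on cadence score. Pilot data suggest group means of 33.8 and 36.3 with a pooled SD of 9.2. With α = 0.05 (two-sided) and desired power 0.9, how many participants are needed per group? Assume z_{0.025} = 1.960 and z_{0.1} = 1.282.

Cohen's d = |M₁ − M₂| / SD_pooled = |33.8 − 36.3| / 9.2 = 2.5 / 9.2 = 0.272.
For two independent groups with equal n: n = 2·((z_{α/2} + z_β) / d)².
z_{α/2} + z_β = 1.960 + 1.282 = 3.242.
n = 2 × (3.242 / 0.272)² = 2 × 11.919² = 2 × 142.07 = 284.1.
Round up to the next whole participant.

n = 285 per group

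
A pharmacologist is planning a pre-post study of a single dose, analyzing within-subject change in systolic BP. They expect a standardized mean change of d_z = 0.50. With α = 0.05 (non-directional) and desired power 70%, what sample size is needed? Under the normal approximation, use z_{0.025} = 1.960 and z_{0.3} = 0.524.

n = 25 pairs

For a paired (one-sample on differences) test: n = ((z_{α/2} + z_β) / d)².
z_{α/2} + z_β = 1.960 + 0.524 = 2.484.
n = (2.484 / 0.50)² = 4.968² = 24.68.
Round up.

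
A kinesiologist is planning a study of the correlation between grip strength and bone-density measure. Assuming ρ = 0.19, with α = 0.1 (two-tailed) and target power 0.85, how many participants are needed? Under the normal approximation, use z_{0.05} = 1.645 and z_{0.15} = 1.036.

n = 198

Fisher's z: C = ½·ln((1+r)/(1−r)) = ½·ln(1.4691) = 0.1923.
n = ((z_{α/2} + z_β)/C)² + 3.
(1.645 + 1.036) / 0.1923 = 2.681 / 0.1923 = 13.942.
n = 13.942² + 3 = 194.37 + 3 = 197.4.
Round up.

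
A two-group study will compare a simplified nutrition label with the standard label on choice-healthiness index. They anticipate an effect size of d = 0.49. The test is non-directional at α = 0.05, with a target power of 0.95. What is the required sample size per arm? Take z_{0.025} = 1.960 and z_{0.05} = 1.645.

For two independent groups with equal n: n = 2·((z_{α/2} + z_β) / d)².
z_{α/2} + z_β = 1.960 + 1.645 = 3.605.
n = 2 × (3.605 / 0.49)² = 2 × 7.357² = 2 × 54.13 = 108.3.
Round up to the next whole participant.

n = 109 per group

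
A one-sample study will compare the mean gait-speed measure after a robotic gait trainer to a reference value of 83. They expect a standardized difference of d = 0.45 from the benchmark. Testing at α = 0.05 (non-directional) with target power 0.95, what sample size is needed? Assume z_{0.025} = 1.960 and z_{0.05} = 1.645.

n = 65

For a one-sample test: n = ((z_{α/2} + z_β) / d)².
z_{α/2} + z_β = 1.960 + 1.645 = 3.605.
n = (3.605 / 0.45)² = 8.011² = 64.18.
Round up.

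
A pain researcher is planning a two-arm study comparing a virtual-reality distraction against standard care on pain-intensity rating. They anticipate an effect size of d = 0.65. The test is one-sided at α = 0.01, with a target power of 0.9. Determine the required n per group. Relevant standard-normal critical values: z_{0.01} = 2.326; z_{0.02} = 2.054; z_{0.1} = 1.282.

n = 62 per group

For two independent groups with equal n: n = 2·((z_{α} + z_β) / d)².
z_{α} + z_β = 2.326 + 1.282 = 3.608.
n = 2 × (3.608 / 0.65)² = 2 × 5.551² = 2 × 30.81 = 61.6.
Round up to the next whole participant.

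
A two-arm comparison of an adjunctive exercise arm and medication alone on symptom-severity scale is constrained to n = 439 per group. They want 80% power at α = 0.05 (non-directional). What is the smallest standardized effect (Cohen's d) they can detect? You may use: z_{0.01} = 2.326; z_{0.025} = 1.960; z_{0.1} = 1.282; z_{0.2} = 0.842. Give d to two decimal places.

d_min ≈ 0.19

For two independent groups of n = 439 each: d_min = (z_{α/2} + z_β)·√(2/n).
z-sum = 1.960 + 0.842 = 2.802.
d_min = 2.802 × √(2/439) = 2.802 × 0.0675 = 0.189.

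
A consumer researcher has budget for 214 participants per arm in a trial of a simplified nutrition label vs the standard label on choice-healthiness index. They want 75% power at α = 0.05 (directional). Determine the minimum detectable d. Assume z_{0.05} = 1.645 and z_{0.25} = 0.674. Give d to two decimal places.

d_min ≈ 0.22

For two independent groups of n = 214 each: d_min = (z_{α} + z_β)·√(2/n).
z-sum = 1.645 + 0.674 = 2.319.
d_min = 2.319 × √(2/214) = 2.319 × 0.0967 = 0.224.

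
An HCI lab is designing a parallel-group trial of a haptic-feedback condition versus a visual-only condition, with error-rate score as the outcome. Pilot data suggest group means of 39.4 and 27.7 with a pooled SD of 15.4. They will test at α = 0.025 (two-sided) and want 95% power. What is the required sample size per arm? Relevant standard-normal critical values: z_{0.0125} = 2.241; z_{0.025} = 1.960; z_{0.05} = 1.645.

Cohen's d = |M₁ − M₂| / SD_pooled = |39.4 − 27.7| / 15.4 = 11.7 / 15.4 = 0.760.
For two independent groups with equal n: n = 2·((z_{α/2} + z_β) / d)².
z_{α/2} + z_β = 2.241 + 1.645 = 3.886.
n = 2 × (3.886 / 0.760)² = 2 × 5.113² = 2 × 26.14 = 52.3.
Round up to the next whole participant.

n = 53 per group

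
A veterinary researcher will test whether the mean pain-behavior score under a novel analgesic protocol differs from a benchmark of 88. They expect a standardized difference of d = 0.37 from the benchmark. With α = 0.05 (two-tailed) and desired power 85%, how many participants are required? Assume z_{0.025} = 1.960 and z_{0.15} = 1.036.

For a one-sample test: n = ((z_{α/2} + z_β) / d)².
z_{α/2} + z_β = 1.960 + 1.036 = 2.996.
n = (2.996 / 0.37)² = 8.097² = 65.57.
Round up.

n = 66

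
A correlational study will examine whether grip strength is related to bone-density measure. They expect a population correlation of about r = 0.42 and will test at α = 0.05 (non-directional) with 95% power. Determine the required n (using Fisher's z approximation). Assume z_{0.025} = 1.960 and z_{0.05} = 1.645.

n = 68

Fisher's z: C = ½·ln((1+r)/(1−r)) = ½·ln(2.4483) = 0.4477.
n = ((z_{α/2} + z_β)/C)² + 3.
(1.960 + 1.645) / 0.4477 = 3.605 / 0.4477 = 8.052.
n = 8.052² + 3 = 64.84 + 3 = 67.8.
Round up.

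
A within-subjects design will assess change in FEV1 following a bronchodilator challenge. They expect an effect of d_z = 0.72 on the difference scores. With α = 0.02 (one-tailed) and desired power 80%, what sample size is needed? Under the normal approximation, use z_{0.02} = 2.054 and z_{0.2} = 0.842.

n = 17 pairs

For a paired (one-sample on differences) test: n = ((z_{α} + z_β) / d)².
z_{α} + z_β = 2.054 + 0.842 = 2.896.
n = (2.896 / 0.72)² = 4.022² = 16.18.
Round up.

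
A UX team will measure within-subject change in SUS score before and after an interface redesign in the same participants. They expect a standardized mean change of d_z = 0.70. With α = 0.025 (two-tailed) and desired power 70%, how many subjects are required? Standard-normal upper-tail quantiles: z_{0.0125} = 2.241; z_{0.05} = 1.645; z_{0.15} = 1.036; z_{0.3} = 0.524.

n = 16 pairs

For a paired (one-sample on differences) test: n = ((z_{α/2} + z_β) / d)².
z_{α/2} + z_β = 2.241 + 0.524 = 2.765.
n = (2.765 / 0.70)² = 3.950² = 15.60.
Round up.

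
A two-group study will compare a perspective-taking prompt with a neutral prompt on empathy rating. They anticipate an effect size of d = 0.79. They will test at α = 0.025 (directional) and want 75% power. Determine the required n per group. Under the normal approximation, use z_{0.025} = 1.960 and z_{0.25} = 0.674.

n = 23 per group

For two independent groups with equal n: n = 2·((z_{α} + z_β) / d)².
z_{α} + z_β = 1.960 + 0.674 = 2.634.
n = 2 × (2.634 / 0.79)² = 2 × 3.334² = 2 × 11.12 = 22.2.
Round up to the next whole participant.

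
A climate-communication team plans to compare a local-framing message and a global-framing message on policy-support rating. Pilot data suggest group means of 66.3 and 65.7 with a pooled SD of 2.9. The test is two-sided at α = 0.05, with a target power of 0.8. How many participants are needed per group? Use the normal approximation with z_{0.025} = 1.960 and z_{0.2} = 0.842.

Cohen's d = |M₁ − M₂| / SD_pooled = |66.3 − 65.7| / 2.9 = 0.6 / 2.9 = 0.207.
For two independent groups with equal n: n = 2·((z_{α/2} + z_β) / d)².
z_{α/2} + z_β = 1.960 + 0.842 = 2.802.
n = 2 × (2.802 / 0.207)² = 2 × 13.536² = 2 × 183.23 = 366.5.
Round up to the next whole participant.

n = 367 per group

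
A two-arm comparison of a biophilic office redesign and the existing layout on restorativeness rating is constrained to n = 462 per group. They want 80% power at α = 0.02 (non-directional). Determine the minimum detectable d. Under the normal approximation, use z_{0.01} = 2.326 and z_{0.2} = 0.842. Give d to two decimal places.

d_min ≈ 0.21

For two independent groups of n = 462 each: d_min = (z_{α/2} + z_β)·√(2/n).
z-sum = 2.326 + 0.842 = 3.168.
d_min = 3.168 × √(2/462) = 3.168 × 0.0658 = 0.208.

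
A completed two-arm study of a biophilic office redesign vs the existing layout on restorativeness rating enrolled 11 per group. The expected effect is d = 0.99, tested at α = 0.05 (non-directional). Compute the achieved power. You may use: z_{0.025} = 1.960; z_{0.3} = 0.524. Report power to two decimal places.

For two equal groups, power = Φ(d·√(n/2) − z_{α/2}).
d·√(n/2) = 0.99 × √(11/2) = 0.99 × 2.345 = 2.322.
z_β = 2.322 − 1.960 = 0.362.
Power = Φ(0.362) = 0.641.

power ≈ 0.64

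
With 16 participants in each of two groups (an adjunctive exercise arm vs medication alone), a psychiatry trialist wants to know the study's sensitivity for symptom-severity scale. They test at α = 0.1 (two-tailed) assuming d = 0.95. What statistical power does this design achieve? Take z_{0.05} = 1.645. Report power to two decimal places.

For two equal groups, power = Φ(d·√(n/2) − z_{α/2}).
d·√(n/2) = 0.95 × √(16/2) = 0.95 × 2.828 = 2.687.
z_β = 2.687 − 1.645 = 1.042.
Power = Φ(1.042) = 0.851.

power ≈ 0.85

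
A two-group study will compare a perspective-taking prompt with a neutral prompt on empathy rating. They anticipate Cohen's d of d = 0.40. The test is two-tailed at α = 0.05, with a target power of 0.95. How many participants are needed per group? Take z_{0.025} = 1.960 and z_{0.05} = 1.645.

For two independent groups with equal n: n = 2·((z_{α/2} + z_β) / d)².
z_{α/2} + z_β = 1.960 + 1.645 = 3.605.
n = 2 × (3.605 / 0.40)² = 2 × 9.012² = 2 × 81.23 = 162.5.
Round up to the next whole participant.

n = 163 per group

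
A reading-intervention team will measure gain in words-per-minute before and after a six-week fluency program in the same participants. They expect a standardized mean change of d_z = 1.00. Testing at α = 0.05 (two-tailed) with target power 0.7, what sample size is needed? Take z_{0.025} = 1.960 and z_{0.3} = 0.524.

n = 7 pairs

For a paired (one-sample on differences) test: n = ((z_{α/2} + z_β) / d)².
z_{α/2} + z_β = 1.960 + 0.524 = 2.484.
n = (2.484 / 1.00)² = 2.484² = 6.17.
Round up.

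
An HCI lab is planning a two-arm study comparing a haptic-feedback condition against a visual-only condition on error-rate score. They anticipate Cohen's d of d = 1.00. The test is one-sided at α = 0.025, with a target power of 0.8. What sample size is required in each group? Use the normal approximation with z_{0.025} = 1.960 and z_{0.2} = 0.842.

For two independent groups with equal n: n = 2·((z_{α} + z_β) / d)².
z_{α} + z_β = 1.960 + 0.842 = 2.802.
n = 2 × (2.802 / 1.00)² = 2 × 2.802² = 2 × 7.85 = 15.7.
Round up to the next whole participant.

n = 16 per group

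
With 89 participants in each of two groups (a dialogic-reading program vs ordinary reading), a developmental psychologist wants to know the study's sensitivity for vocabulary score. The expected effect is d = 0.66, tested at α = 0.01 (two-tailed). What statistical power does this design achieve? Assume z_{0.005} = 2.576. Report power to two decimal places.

For two equal groups, power = Φ(d·√(n/2) − z_{α/2}).
d·√(n/2) = 0.66 × √(89/2) = 0.66 × 6.671 = 4.403.
z_β = 4.403 − 2.576 = 1.827.
Power = Φ(1.827) = 0.966.

power ≈ 0.97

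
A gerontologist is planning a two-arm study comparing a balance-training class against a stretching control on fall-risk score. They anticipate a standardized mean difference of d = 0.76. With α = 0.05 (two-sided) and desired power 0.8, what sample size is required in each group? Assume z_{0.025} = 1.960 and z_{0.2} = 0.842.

n = 28 per group

For two independent groups with equal n: n = 2·((z_{α/2} + z_β) / d)².
z_{α/2} + z_β = 1.960 + 0.842 = 2.802.
n = 2 × (2.802 / 0.76)² = 2 × 3.687² = 2 × 13.59 = 27.2.
Round up to the next whole participant.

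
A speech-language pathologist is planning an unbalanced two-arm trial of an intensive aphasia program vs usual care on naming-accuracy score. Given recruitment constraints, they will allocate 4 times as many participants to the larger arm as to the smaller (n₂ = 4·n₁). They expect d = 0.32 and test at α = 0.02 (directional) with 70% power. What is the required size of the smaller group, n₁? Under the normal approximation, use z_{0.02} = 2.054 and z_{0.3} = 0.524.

n₁ = 82

With allocation ratio k = n₂/n₁ = 4, Var(x̄₁−x̄₂) = σ²(1/n₁ + 1/(k·n₁)) = σ²·(k+1)/(k·n₁).
So n₁ = (1 + 1/k)·((z_{α} + z_β)/d)² = 1.250 × (2.578/0.32)².
n₁ = 1.250 × 64.90 = 81.1.
Round up: n₁ = 82, giving n₂ = 4 × 82 = 328.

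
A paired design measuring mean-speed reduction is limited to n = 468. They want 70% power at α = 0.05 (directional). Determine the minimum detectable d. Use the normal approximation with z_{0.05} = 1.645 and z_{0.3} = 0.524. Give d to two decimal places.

For a single sample (or paired design) of n = 468: d_min = (z_{α} + z_β)/√n.
z-sum = 1.645 + 0.524 = 2.169.
d_min = 2.169 / √468 = 2.169 / 21.633 = 0.100.

d_min ≈ 0.10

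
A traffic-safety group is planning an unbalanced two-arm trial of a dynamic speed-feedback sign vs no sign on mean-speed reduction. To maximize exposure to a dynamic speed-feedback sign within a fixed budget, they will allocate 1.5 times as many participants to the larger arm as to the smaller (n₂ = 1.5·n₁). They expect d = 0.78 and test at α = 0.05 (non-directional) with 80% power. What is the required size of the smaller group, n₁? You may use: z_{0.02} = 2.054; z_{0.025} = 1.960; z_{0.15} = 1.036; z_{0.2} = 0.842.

n₁ = 22

With allocation ratio k = n₂/n₁ = 1.5, Var(x̄₁−x̄₂) = σ²(1/n₁ + 1/(k·n₁)) = σ²·(k+1)/(k·n₁).
So n₁ = (1 + 1/k)·((z_{α/2} + z_β)/d)² = 1.667 × (2.802/0.78)².
n₁ = 1.667 × 12.90 = 21.5.
Round up: n₁ = 22, giving n₂ = 1.5 × 22 = 33.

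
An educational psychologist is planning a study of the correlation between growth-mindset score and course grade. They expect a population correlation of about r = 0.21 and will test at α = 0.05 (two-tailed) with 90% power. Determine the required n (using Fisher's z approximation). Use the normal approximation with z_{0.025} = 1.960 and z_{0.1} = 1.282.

n = 235

Fisher's z: C = ½·ln((1+r)/(1−r)) = ½·ln(1.5316) = 0.2132.
n = ((z_{α/2} + z_β)/C)² + 3.
(1.960 + 1.282) / 0.2132 = 3.242 / 0.2132 = 15.206.
n = 15.206² + 3 = 231.23 + 3 = 234.2.
Round up.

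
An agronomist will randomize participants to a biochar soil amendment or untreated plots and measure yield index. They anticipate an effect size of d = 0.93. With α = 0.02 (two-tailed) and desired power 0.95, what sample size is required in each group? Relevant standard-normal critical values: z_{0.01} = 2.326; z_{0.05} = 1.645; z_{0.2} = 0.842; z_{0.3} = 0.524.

For two independent groups with equal n: n = 2·((z_{α/2} + z_β) / d)².
z_{α/2} + z_β = 2.326 + 1.645 = 3.971.
n = 2 × (3.971 / 0.93)² = 2 × 4.270² = 2 × 18.23 = 36.5.
Round up to the next whole participant.

n = 37 per group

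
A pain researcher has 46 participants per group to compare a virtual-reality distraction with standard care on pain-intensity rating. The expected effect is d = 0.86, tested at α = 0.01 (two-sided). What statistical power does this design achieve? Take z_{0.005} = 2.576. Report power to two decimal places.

For two equal groups, power = Φ(d·√(n/2) − z_{α/2}).
d·√(n/2) = 0.86 × √(46/2) = 0.86 × 4.796 = 4.124.
z_β = 4.124 − 2.576 = 1.548.
Power = Φ(1.548) = 0.939.

power ≈ 0.94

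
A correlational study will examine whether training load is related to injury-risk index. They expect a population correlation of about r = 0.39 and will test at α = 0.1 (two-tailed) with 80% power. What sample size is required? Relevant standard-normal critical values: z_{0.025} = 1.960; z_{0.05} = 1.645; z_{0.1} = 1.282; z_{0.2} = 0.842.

n = 40

Fisher's z: C = ½·ln((1+r)/(1−r)) = ½·ln(2.2787) = 0.4118.
n = ((z_{α/2} + z_β)/C)² + 3.
(1.645 + 0.842) / 0.4118 = 2.487 / 0.4118 = 6.039.
n = 6.039² + 3 = 36.47 + 3 = 39.5.
Round up.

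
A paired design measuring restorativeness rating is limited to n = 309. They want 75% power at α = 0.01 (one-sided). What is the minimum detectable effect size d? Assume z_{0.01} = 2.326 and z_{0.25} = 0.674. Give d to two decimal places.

For a single sample (or paired design) of n = 309: d_min = (z_{α} + z_β)/√n.
z-sum = 2.326 + 0.674 = 3.000.
d_min = 3.000 / √309 = 3.000 / 17.578 = 0.171.

d_min ≈ 0.17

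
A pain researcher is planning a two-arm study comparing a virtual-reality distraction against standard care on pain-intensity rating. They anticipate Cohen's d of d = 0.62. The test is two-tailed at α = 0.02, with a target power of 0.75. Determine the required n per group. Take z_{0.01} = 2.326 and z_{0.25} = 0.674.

n = 47 per group

For two independent groups with equal n: n = 2·((z_{α/2} + z_β) / d)².
z_{α/2} + z_β = 2.326 + 0.674 = 3.000.
n = 2 × (3.000 / 0.62)² = 2 × 4.839² = 2 × 23.41 = 46.8.
Round up to the next whole participant.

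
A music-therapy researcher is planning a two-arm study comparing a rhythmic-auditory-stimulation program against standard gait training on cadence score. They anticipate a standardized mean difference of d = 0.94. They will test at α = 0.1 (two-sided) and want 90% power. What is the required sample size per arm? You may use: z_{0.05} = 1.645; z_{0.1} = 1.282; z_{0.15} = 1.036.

For two independent groups with equal n: n = 2·((z_{α/2} + z_β) / d)².
z_{α/2} + z_β = 1.645 + 1.282 = 2.927.
n = 2 × (2.927 / 0.94)² = 2 × 3.114² = 2 × 9.70 = 19.4.
Round up to the next whole participant.

n = 20 per group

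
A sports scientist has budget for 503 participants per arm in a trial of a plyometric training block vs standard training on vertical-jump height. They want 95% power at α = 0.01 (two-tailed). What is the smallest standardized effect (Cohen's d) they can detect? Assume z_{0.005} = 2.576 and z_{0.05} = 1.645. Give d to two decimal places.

For two independent groups of n = 503 each: d_min = (z_{α/2} + z_β)·√(2/n).
z-sum = 2.576 + 1.645 = 4.221.
d_min = 4.221 × √(2/503) = 4.221 × 0.0631 = 0.266.

d_min ≈ 0.27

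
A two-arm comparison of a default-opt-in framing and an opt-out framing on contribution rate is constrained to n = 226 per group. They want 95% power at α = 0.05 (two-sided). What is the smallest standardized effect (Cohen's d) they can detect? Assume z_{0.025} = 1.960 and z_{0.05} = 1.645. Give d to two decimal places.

For two independent groups of n = 226 each: d_min = (z_{α/2} + z_β)·√(2/n).
z-sum = 1.960 + 1.645 = 3.605.
d_min = 3.605 × √(2/226) = 3.605 × 0.0941 = 0.339.

d_min ≈ 0.34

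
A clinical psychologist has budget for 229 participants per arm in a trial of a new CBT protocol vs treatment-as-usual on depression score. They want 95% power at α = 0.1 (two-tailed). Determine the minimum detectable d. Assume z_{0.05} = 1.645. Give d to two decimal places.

For two independent groups of n = 229 each: d_min = (z_{α/2} + z_β)·√(2/n).
z-sum = 1.645 + 1.645 = 3.290.
d_min = 3.290 × √(2/229) = 3.290 × 0.0935 = 0.307.

d_min ≈ 0.31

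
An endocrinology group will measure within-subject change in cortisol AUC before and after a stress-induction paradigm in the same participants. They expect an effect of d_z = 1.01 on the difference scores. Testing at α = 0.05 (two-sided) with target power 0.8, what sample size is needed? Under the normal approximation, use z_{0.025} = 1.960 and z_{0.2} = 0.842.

For a paired (one-sample on differences) test: n = ((z_{α/2} + z_β) / d)².
z_{α/2} + z_β = 1.960 + 0.842 = 2.802.
n = (2.802 / 1.01)² = 2.774² = 7.70.
Round up.

n = 8 pairs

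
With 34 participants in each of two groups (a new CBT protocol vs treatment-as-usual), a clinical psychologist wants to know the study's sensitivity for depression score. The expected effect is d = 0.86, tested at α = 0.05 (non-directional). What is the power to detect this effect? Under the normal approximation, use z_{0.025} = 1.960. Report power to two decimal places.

For two equal groups, power = Φ(d·√(n/2) − z_{α/2}).
d·√(n/2) = 0.86 × √(34/2) = 0.86 × 4.123 = 3.546.
z_β = 3.546 − 1.960 = 1.586.
Power = Φ(1.586) = 0.944.

power ≈ 0.94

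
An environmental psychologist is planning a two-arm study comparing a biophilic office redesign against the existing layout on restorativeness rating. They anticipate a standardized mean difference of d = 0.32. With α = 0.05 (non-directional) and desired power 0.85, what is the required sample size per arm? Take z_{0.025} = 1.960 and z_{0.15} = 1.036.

n = 176 per group

For two independent groups with equal n: n = 2·((z_{α/2} + z_β) / d)².
z_{α/2} + z_β = 1.960 + 1.036 = 2.996.
n = 2 × (2.996 / 0.32)² = 2 × 9.362² = 2 × 87.66 = 175.3.
Round up to the next whole participant.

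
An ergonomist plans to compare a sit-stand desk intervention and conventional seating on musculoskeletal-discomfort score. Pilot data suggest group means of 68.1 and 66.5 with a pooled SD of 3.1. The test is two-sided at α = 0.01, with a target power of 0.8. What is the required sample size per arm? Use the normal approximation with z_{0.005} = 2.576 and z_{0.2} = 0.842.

n = 88 per group

Cohen's d = |M₁ − M₂| / SD_pooled = |68.1 − 66.5| / 3.1 = 1.6 / 3.1 = 0.516.
For two independent groups with equal n: n = 2·((z_{α/2} + z_β) / d)².
z_{α/2} + z_β = 2.576 + 0.842 = 3.418.
n = 2 × (3.418 / 0.516)² = 2 × 6.624² = 2 × 43.88 = 87.8.
Round up to the next whole participant.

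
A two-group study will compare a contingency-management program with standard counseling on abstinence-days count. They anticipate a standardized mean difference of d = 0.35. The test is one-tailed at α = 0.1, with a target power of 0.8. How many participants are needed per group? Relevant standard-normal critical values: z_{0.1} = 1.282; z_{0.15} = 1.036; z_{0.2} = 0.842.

n = 74 per group

For two independent groups with equal n: n = 2·((z_{α} + z_β) / d)².
z_{α} + z_β = 1.282 + 0.842 = 2.124.
n = 2 × (2.124 / 0.35)² = 2 × 6.069² = 2 × 36.83 = 73.7.
Round up to the next whole participant.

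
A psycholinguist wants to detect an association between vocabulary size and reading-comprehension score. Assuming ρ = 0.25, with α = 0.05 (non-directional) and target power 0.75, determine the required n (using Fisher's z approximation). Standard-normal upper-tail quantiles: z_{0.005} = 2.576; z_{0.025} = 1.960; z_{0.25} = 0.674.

Fisher's z: C = ½·ln((1+r)/(1−r)) = ½·ln(1.6667) = 0.2554.
n = ((z_{α/2} + z_β)/C)² + 3.
(1.960 + 0.674) / 0.2554 = 2.634 / 0.2554 = 10.313.
n = 10.313² + 3 = 106.36 + 3 = 109.4.
Round up.

n = 110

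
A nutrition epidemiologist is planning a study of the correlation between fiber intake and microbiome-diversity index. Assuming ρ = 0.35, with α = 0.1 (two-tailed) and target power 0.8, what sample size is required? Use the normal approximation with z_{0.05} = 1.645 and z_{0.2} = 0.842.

n = 50

Fisher's z: C = ½·ln((1+r)/(1−r)) = ½·ln(2.0769) = 0.3654.
n = ((z_{α/2} + z_β)/C)² + 3.
(1.645 + 0.842) / 0.3654 = 2.487 / 0.3654 = 6.806.
n = 6.806² + 3 = 46.32 + 3 = 49.3.
Round up.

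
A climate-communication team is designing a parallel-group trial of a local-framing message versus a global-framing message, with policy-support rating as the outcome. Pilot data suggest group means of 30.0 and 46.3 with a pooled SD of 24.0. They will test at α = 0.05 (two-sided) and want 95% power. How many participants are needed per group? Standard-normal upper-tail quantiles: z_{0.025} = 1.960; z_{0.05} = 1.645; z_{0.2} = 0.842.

Cohen's d = |M₁ − M₂| / SD_pooled = |30.0 − 46.3| / 24.0 = 16.3 / 24.0 = 0.679.
For two independent groups with equal n: n = 2·((z_{α/2} + z_β) / d)².
z_{α/2} + z_β = 1.960 + 1.645 = 3.605.
n = 2 × (3.605 / 0.679)² = 2 × 5.309² = 2 × 28.19 = 56.4.
Round up to the next whole participant.

n = 57 per group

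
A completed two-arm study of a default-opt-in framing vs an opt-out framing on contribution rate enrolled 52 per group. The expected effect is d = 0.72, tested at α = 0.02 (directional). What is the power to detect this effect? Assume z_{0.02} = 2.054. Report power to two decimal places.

power ≈ 0.95

For two equal groups, power = Φ(d·√(n/2) − z_{α}).
d·√(n/2) = 0.72 × √(52/2) = 0.72 × 5.099 = 3.671.
z_β = 3.671 − 2.054 = 1.617.
Power = Φ(1.617) = 0.947.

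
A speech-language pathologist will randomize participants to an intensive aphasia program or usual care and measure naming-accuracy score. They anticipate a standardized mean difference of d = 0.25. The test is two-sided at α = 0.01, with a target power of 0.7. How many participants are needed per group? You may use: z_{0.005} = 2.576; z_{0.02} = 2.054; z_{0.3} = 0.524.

n = 308 per group

For two independent groups with equal n: n = 2·((z_{α/2} + z_β) / d)².
z_{α/2} + z_β = 2.576 + 0.524 = 3.100.
n = 2 × (3.100 / 0.25)² = 2 × 12.400² = 2 × 153.76 = 307.5.
Round up to the next whole participant.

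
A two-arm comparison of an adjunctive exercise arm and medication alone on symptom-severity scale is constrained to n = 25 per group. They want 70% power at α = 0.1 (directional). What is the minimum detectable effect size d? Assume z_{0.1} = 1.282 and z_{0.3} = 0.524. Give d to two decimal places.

d_min ≈ 0.51

For two independent groups of n = 25 each: d_min = (z_{α} + z_β)·√(2/n).
z-sum = 1.282 + 0.524 = 1.806.
d_min = 1.806 × √(2/25) = 1.806 × 0.2828 = 0.511.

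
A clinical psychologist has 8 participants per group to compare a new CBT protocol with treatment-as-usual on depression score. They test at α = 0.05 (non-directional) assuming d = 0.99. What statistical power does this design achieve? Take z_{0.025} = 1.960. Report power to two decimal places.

power ≈ 0.51

For two equal groups, power = Φ(d·√(n/2) − z_{α/2}).
d·√(n/2) = 0.99 × √(8/2) = 0.99 × 2.000 = 1.980.
z_β = 1.980 − 1.960 = 0.020.
Power = Φ(0.020) = 0.508.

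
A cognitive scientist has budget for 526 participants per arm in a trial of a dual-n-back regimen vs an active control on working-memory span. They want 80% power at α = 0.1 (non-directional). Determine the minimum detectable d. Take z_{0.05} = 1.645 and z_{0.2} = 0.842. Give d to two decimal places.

d_min ≈ 0.15

For two independent groups of n = 526 each: d_min = (z_{α/2} + z_β)·√(2/n).
z-sum = 1.645 + 0.842 = 2.487.
d_min = 2.487 × √(2/526) = 2.487 × 0.0617 = 0.153.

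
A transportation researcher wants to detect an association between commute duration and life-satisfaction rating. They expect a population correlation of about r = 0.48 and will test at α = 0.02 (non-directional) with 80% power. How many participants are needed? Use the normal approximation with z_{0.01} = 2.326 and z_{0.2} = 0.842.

n = 40

Fisher's z: C = ½·ln((1+r)/(1−r)) = ½·ln(2.8462) = 0.5230.
n = ((z_{α/2} + z_β)/C)² + 3.
(2.326 + 0.842) / 0.5230 = 3.168 / 0.5230 = 6.057.
n = 6.057² + 3 = 36.69 + 3 = 39.7.
Round up.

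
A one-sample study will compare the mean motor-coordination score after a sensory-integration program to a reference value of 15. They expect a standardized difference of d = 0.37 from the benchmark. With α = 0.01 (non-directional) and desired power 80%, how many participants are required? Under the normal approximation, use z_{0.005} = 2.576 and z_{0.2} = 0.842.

n = 86

For a one-sample test: n = ((z_{α/2} + z_β) / d)².
z_{α/2} + z_β = 2.576 + 0.842 = 3.418.
n = (3.418 / 0.37)² = 9.238² = 85.34.
Round up.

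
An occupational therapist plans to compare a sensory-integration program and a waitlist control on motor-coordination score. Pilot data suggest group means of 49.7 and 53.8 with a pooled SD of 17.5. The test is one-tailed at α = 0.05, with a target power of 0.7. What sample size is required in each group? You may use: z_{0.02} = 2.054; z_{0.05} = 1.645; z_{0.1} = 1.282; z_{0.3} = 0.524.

Cohen's d = |M₁ − M₂| / SD_pooled = |49.7 − 53.8| / 17.5 = 4.1 / 17.5 = 0.234.
For two independent groups with equal n: n = 2·((z_{α} + z_β) / d)².
z_{α} + z_β = 1.645 + 0.524 = 2.169.
n = 2 × (2.169 / 0.234)² = 2 × 9.269² = 2 × 85.92 = 171.8.
Round up to the next whole participant.

n = 172 per group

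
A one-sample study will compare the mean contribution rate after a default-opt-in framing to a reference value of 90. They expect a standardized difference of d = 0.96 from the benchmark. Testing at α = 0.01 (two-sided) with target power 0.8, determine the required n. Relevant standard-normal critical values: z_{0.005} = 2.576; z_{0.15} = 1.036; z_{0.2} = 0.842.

n = 13

For a one-sample test: n = ((z_{α/2} + z_β) / d)².
z_{α/2} + z_β = 2.576 + 0.842 = 3.418.
n = (3.418 / 0.96)² = 3.560² = 12.68.
Round up.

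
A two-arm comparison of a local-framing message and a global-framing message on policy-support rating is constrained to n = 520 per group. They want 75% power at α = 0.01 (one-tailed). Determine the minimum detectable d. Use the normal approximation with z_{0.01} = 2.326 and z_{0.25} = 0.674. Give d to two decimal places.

For two independent groups of n = 520 each: d_min = (z_{α} + z_β)·√(2/n).
z-sum = 2.326 + 0.674 = 3.000.
d_min = 3.000 × √(2/520) = 3.000 × 0.0620 = 0.186.

d_min ≈ 0.19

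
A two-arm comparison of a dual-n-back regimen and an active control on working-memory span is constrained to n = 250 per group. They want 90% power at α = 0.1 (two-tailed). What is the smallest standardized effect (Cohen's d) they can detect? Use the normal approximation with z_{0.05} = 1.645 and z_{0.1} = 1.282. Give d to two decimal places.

For two independent groups of n = 250 each: d_min = (z_{α/2} + z_β)·√(2/n).
z-sum = 1.645 + 1.282 = 2.927.
d_min = 2.927 × √(2/250) = 2.927 × 0.0894 = 0.262.

d_min ≈ 0.26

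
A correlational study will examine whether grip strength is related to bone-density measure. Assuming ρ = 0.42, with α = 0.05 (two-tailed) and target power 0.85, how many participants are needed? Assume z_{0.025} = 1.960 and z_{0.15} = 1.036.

Fisher's z: C = ½·ln((1+r)/(1−r)) = ½·ln(2.4483) = 0.4477.
n = ((z_{α/2} + z_β)/C)² + 3.
(1.960 + 1.036) / 0.4477 = 2.996 / 0.4477 = 6.692.
n = 6.692² + 3 = 44.78 + 3 = 47.8.
Round up.

n = 48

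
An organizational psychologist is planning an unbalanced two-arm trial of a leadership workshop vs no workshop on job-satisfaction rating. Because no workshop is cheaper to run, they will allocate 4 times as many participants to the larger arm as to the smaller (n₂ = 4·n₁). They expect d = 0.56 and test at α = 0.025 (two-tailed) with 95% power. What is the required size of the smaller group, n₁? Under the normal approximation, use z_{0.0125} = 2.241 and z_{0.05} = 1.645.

With allocation ratio k = n₂/n₁ = 4, Var(x̄₁−x̄₂) = σ²(1/n₁ + 1/(k·n₁)) = σ²·(k+1)/(k·n₁).
So n₁ = (1 + 1/k)·((z_{α/2} + z_β)/d)² = 1.250 × (3.886/0.56)².
n₁ = 1.250 × 48.15 = 60.2.
Round up: n₁ = 61, giving n₂ = 4 × 61 = 244.

n₁ = 61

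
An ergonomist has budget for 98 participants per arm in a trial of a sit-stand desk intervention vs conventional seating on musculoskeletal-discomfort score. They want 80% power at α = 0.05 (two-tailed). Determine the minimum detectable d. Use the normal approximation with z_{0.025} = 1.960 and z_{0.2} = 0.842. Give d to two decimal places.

d_min ≈ 0.40

For two independent groups of n = 98 each: d_min = (z_{α/2} + z_β)·√(2/n).
z-sum = 1.960 + 0.842 = 2.802.
d_min = 2.802 × √(2/98) = 2.802 × 0.1429 = 0.400.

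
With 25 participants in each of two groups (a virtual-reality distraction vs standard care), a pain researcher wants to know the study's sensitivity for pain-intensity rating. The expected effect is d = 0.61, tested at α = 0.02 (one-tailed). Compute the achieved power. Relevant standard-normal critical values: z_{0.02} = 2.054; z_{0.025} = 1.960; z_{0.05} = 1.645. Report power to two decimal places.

For two equal groups, power = Φ(d·√(n/2) − z_{α}).
d·√(n/2) = 0.61 × √(25/2) = 0.61 × 3.536 = 2.157.
z_β = 2.157 − 2.054 = 0.103.
Power = Φ(0.103) = 0.541.

power ≈ 0.54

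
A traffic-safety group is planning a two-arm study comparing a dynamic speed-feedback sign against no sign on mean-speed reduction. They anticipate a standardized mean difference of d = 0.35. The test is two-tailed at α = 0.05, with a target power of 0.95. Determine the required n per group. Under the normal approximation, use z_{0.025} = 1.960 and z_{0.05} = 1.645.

For two independent groups with equal n: n = 2·((z_{α/2} + z_β) / d)².
z_{α/2} + z_β = 1.960 + 1.645 = 3.605.
n = 2 × (3.605 / 0.35)² = 2 × 10.300² = 2 × 106.09 = 212.2.
Round up to the next whole participant.

n = 213 per group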